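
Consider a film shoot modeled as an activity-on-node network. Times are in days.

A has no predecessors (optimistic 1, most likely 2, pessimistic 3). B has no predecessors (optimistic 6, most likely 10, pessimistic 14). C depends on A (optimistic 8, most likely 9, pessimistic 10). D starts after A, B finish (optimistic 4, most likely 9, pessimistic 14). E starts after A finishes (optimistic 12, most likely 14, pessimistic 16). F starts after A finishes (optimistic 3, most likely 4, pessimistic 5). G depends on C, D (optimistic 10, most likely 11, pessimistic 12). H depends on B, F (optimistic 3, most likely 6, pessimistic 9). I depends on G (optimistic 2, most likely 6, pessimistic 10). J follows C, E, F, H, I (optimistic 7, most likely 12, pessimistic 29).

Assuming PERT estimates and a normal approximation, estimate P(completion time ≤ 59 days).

te_A = (1 + 4·2 + 3)/6 = 12/6 = 2; σ²_A = ((3−1)/6)² = 0.111
te_B = (6 + 4·10 + 14)/6 = 60/6 = 10; σ²_B = ((14−6)/6)² = 1.778
te_C = (8 + 4·9 + 10)/6 = 54/6 = 9; σ²_C = ((10−8)/6)² = 0.111
te_D = (4 + 4·9 + 14)/6 = 54/6 = 9; σ²_D = ((14−4)/6)² = 2.778
te_E = (12 + 4·14 + 16)/6 = 84/6 = 14; σ²_E = ((16−12)/6)² = 0.444
te_F = (3 + 4·4 + 5)/6 = 24/6 = 4; σ²_F = ((5−3)/6)² = 0.111
te_G = (10 + 4·11 + 12)/6 = 66/6 = 11; σ²_G = ((12−10)/6)² = 0.111
te_H = (3 + 4·6 + 9)/6 = 36/6 = 6; σ²_H = ((9−3)/6)² = 1.000
te_I = (2 + 4·6 + 10)/6 = 36/6 = 6; σ²_I = ((10−2)/6)² = 1.778
te_J = (7 + 4·12 + 29)/6 = 84/6 = 14; σ²_J = ((29−7)/6)² = 13.444

Forward pass:
ES_A = 0; EF_A = 2
ES_B = 0; EF_B = 10
ES_C = 2; EF_C = 2+9 = 11
ES_D = max(EF_A=2, EF_B=10) = 10; EF_D = 10+9 = 19
ES_E = 2; EF_E = 2+14 = 16
ES_F = 2; EF_F = 2+4 = 6
ES_G = max(EF_C=11, EF_D=19) = 19; EF_G = 19+11 = 30
ES_H = max(EF_B=10, EF_F=6) = 10; EF_H = 10+6 = 16
ES_I = 30; EF_I = 30+6 = 36
ES_J = max(EF_C=11, EF_E=16, EF_F=6, EF_H=16, EF_I=36) = 36; EF_J = 36+14 = 50
Expected project duration μ = 50 days. Critical path: B → D → G → I → J.

Variance along critical path = 1.778 + 2.778 + 0.111 + 1.778 + 13.444 = 19.889; σ = √19.889 = 4.460 days.
Z = (59 − 50) / 4.460 = 2.018
P(T ≤ 59) = Φ(2.018) ≈ 0.978

0.978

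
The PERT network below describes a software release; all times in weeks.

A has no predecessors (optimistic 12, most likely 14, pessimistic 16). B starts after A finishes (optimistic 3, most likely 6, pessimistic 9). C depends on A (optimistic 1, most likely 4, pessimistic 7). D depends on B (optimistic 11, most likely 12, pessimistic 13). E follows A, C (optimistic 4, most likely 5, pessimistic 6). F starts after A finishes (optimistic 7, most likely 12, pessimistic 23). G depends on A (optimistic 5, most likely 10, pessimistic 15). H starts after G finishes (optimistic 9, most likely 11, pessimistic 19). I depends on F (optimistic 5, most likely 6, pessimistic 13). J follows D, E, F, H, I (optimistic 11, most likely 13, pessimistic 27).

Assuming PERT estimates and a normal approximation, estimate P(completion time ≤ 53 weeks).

0.710

te_A = (12 + 4·14 + 16)/6 = 84/6 = 14; σ²_A = ((16−12)/6)² = 0.444
te_B = (3 + 4·6 + 9)/6 = 36/6 = 6; σ²_B = ((9−3)/6)² = 1.000
te_C = (1 + 4·4 + 7)/6 = 24/6 = 4; σ²_C = ((7−1)/6)² = 1.000
te_D = (11 + 4·12 + 13)/6 = 72/6 = 12; σ²_D = ((13−11)/6)² = 0.111
te_E = (4 + 4·5 + 6)/6 = 30/6 = 5; σ²_E = ((6−4)/6)² = 0.111
te_F = (7 + 4·12 + 23)/6 = 78/6 = 13; σ²_F = ((23−7)/6)² = 7.111
te_G = (5 + 4·10 + 15)/6 = 60/6 = 10; σ²_G = ((15−5)/6)² = 2.778
te_H = (9 + 4·11 + 19)/6 = 72/6 = 12; σ²_H = ((19−9)/6)² = 2.778
te_I = (5 + 4·6 + 13)/6 = 42/6 = 7; σ²_I = ((13−5)/6)² = 1.778
te_J = (11 + 4·13 + 27)/6 = 90/6 = 15; σ²_J = ((27−11)/6)² = 7.111

Forward pass:
ES_A = 0; EF_A = 14
ES_B = 14; EF_B = 14+6 = 20
ES_C = 14; EF_C = 14+4 = 18
ES_D = 20; EF_D = 20+12 = 32
ES_E = max(EF_A=14, EF_C=18) = 18; EF_E = 18+5 = 23
ES_F = 14; EF_F = 14+13 = 27
ES_G = 14; EF_G = 14+10 = 24
ES_H = 24; EF_H = 24+12 = 36
ES_I = 27; EF_I = 27+7 = 34
ES_J = max(EF_D=32, EF_E=23, EF_F=27, EF_H=36, EF_I=34) = 36; EF_J = 36+15 = 51
Expected project duration μ = 51 weeks. Critical path: A → G → H → J.

Variance along critical path = 0.444 + 2.778 + 2.778 + 7.111 = 13.111; σ = √13.111 = 3.621 weeks.
Z = (53 − 51) / 3.621 = 0.552
P(T ≤ 53) = Φ(0.552) ≈ 0.710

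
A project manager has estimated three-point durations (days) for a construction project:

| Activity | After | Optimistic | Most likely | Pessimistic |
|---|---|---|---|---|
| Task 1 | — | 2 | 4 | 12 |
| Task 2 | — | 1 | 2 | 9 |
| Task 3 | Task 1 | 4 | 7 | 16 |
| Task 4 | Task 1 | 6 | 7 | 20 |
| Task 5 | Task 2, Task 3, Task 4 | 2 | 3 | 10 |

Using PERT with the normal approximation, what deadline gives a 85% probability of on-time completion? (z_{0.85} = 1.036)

21.3 days

te_Task 1 = (2 + 4·4 + 12)/6 = 30/6 = 5; σ²_Task 1 = ((12−2)/6)² = 2.778
te_Task 2 = (1 + 4·2 + 9)/6 = 18/6 = 3; σ²_Task 2 = ((9−1)/6)² = 1.778
te_Task 3 = (4 + 4·7 + 16)/6 = 48/6 = 8; σ²_Task 3 = ((16−4)/6)² = 4.000
te_Task 4 = (6 + 4·7 + 20)/6 = 54/6 = 9; σ²_Task 4 = ((20−6)/6)² = 5.444
te_Task 5 = (2 + 4·3 + 10)/6 = 24/6 = 4; σ²_Task 5 = ((10−2)/6)² = 1.778

Forward pass:
ES_Task 1 = 0; EF_Task 1 = 5
ES_Task 2 = 0; EF_Task 2 = 3
ES_Task 3 = 5; EF_Task 3 = 5+8 = 13
ES_Task 4 = 5; EF_Task 4 = 5+9 = 14
ES_Task 5 = max(EF_Task 2=3, EF_Task 3=13, EF_Task 4=14) = 14; EF_Task 5 = 14+4 = 18
Expected project duration μ = 18 days. Critical path: Task 1 → Task 4 → Task 5.

Variance along critical path = 2.778 + 5.444 + 1.778 = 10.000; σ = 3.162 days.
D = μ + z·σ = 18 + 1.036·3.162 = 21.3 days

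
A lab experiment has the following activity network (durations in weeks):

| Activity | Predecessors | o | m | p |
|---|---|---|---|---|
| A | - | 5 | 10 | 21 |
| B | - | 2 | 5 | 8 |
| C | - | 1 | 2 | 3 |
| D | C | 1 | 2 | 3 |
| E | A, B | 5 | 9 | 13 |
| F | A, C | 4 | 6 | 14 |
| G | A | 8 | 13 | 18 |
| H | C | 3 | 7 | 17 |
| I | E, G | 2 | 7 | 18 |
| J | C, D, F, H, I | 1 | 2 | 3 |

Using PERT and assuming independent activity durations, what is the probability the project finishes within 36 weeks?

0.686

te_A = (5 + 4·10 + 21)/6 = 66/6 = 11; σ²_A = ((21−5)/6)² = 7.111
te_B = (2 + 4·5 + 8)/6 = 30/6 = 5; σ²_B = ((8−2)/6)² = 1.000
te_C = (1 + 4·2 + 3)/6 = 12/6 = 2; σ²_C = ((3−1)/6)² = 0.111
te_D = (1 + 4·2 + 3)/6 = 12/6 = 2; σ²_D = ((3−1)/6)² = 0.111
te_E = (5 + 4·9 + 13)/6 = 54/6 = 9; σ²_E = ((13−5)/6)² = 1.778
te_F = (4 + 4·6 + 14)/6 = 42/6 = 7; σ²_F = ((14−4)/6)² = 2.778
te_G = (8 + 4·13 + 18)/6 = 78/6 = 13; σ²_G = ((18−8)/6)² = 2.778
te_H = (3 + 4·7 + 17)/6 = 48/6 = 8; σ²_H = ((17−3)/6)² = 5.444
te_I = (2 + 4·7 + 18)/6 = 48/6 = 8; σ²_I = ((18−2)/6)² = 7.111
te_J = (1 + 4·2 + 3)/6 = 12/6 = 2; σ²_J = ((3−1)/6)² = 0.111

Forward pass:
ES_A = 0; EF_A = 11
ES_B = 0; EF_B = 5
ES_C = 0; EF_C = 2
ES_D = 2; EF_D = 2+2 = 4
ES_E = max(EF_A=11, EF_B=5) = 11; EF_E = 11+9 = 20
ES_F = max(EF_A=11, EF_C=2) = 11; EF_F = 11+7 = 18
ES_G = 11; EF_G = 11+13 = 24
ES_H = 2; EF_H = 2+8 = 10
ES_I = max(EF_E=20, EF_G=24) = 24; EF_I = 24+8 = 32
ES_J = max(EF_C=2, EF_D=4, EF_F=18, EF_H=10, EF_I=32) = 32; EF_J = 32+2 = 34
Expected project duration μ = 34 weeks. Critical path: A → G → I → J.

Variance along critical path = 7.111 + 2.778 + 7.111 + 0.111 = 17.111; σ = √17.111 = 4.137 weeks.
Z = (36 − 34) / 4.137 = 0.483
P(T ≤ 36) = Φ(0.483) ≈ 0.686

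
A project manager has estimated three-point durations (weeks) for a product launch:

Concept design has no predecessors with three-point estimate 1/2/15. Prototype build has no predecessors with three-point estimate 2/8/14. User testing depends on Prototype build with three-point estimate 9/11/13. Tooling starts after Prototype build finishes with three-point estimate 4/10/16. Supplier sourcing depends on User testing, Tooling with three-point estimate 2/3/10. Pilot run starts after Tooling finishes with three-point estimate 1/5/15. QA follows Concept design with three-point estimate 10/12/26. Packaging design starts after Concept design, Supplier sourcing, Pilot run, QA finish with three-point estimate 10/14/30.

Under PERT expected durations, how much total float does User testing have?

te_Concept design = (1 + 4·2 + 15)/6 = 24/6 = 4
te_Prototype build = (2 + 4·8 + 14)/6 = 48/6 = 8
te_User testing = (9 + 4·11 + 13)/6 = 66/6 = 11
te_Tooling = (4 + 4·10 + 16)/6 = 60/6 = 10
te_Supplier sourcing = (2 + 4·3 + 10)/6 = 24/6 = 4
te_Pilot run = (1 + 4·5 + 15)/6 = 36/6 = 6
te_QA = (10 + 4·12 + 26)/6 = 84/6 = 14
te_Packaging design = (10 + 4·14 + 30)/6 = 96/6 = 16

Forward pass:
ES_Concept design = 0; EF_Concept design = 4
ES_Prototype build = 0; EF_Prototype build = 8
ES_User testing = 8; EF_User testing = 8+11 = 19
ES_Tooling = 8; EF_Tooling = 8+10 = 18
ES_Supplier sourcing = max(EF_User testing=19, EF_Tooling=18) = 19; EF_Supplier sourcing = 19+4 = 23
ES_Pilot run = 18; EF_Pilot run = 18+6 = 24
ES_QA = 4; EF_QA = 4+14 = 18
ES_Packaging design = max(EF_Concept design=4, EF_Supplier sourcing=23, EF_Pilot run=24, EF_QA=18) = 24; EF_Packaging design = 24+16 = 40
Expected project duration μ = 40 weeks. Critical path: Prototype build → Tooling → Pilot run → Packaging design.

Backward pass:
LF_Packaging design = 40; LS_Packaging design = 40−16 = 24
LF_QA = LS_Packaging design = 24; LS_QA = 24−14 = 10
LF_Pilot run = LS_Packaging design = 24; LS_Pilot run = 24−6 = 18
LF_Supplier sourcing = LS_Packaging design = 24; LS_Supplier sourcing = 24−4 = 20
LF_Tooling = min(LS_Supplier sourcing=20, LS_Pilot run=18) = 18; LS_Tooling = 18−10 = 8
LF_User testing = LS_Supplier sourcing = 20; LS_User testing = 20−11 = 9
LF_Prototype build = min(LS_User testing=9, LS_Tooling=8) = 8; LS_Prototype build = 8−8 = 0
LF_Concept design = min(LS_QA=10, LS_Packaging design=24) = 10; LS_Concept design = 10−4 = 6
Slack_User testing = LS_User testing − ES_User testing = 9 − 8 = 1

1 weeks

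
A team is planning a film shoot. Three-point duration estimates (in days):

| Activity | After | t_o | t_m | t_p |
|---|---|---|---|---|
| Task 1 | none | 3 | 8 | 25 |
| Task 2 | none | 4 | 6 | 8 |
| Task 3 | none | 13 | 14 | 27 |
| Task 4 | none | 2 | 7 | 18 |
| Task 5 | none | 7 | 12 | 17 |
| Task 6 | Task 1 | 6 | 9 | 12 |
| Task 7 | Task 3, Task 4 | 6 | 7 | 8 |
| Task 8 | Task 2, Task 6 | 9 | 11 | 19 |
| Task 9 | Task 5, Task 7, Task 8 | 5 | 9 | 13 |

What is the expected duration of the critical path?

te_Task 1 = (3 + 4·8 + 25)/6 = 60/6 = 10
te_Task 2 = (4 + 4·6 + 8)/6 = 36/6 = 6
te_Task 3 = (13 + 4·14 + 27)/6 = 96/6 = 16
te_Task 4 = (2 + 4·7 + 18)/6 = 48/6 = 8
te_Task 5 = (7 + 4·12 + 17)/6 = 72/6 = 12
te_Task 6 = (6 + 4·9 + 12)/6 = 54/6 = 9
te_Task 7 = (6 + 4·7 + 8)/6 = 42/6 = 7
te_Task 8 = (9 + 4·11 + 19)/6 = 72/6 = 12
te_Task 9 = (5 + 4·9 + 13)/6 = 54/6 = 9

Forward pass:
ES_Task 1 = 0; EF_Task 1 = 10
ES_Task 2 = 0; EF_Task 2 = 6
ES_Task 3 = 0; EF_Task 3 = 16
ES_Task 4 = 0; EF_Task 4 = 8
ES_Task 5 = 0; EF_Task 5 = 12
ES_Task 6 = 10; EF_Task 6 = 10+9 = 19
ES_Task 7 = max(EF_Task 3=16, EF_Task 4=8) = 16; EF_Task 7 = 16+7 = 23
ES_Task 8 = max(EF_Task 2=6, EF_Task 6=19) = 19; EF_Task 8 = 19+12 = 31
ES_Task 9 = max(EF_Task 5=12, EF_Task 7=23, EF_Task 8=31) = 31; EF_Task 9 = 31+9 = 40
Expected project duration μ = 40 days. Critical path: Task 1 → Task 6 → Task 8 → Task 9.

40 days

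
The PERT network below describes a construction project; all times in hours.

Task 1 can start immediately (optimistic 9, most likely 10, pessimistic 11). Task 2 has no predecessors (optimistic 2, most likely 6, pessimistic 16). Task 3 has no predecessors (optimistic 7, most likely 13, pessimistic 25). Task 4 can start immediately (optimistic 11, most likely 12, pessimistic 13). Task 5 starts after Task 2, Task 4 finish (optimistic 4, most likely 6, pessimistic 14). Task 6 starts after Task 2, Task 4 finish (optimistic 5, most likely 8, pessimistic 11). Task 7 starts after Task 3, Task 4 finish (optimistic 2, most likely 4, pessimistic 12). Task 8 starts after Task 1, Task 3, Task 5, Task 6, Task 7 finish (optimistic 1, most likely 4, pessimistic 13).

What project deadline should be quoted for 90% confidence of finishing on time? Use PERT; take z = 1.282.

te_Task 1 = (9 + 4·10 + 11)/6 = 60/6 = 10; σ²_Task 1 = ((11−9)/6)² = 0.111
te_Task 2 = (2 + 4·6 + 16)/6 = 42/6 = 7; σ²_Task 2 = ((16−2)/6)² = 5.444
te_Task 3 = (7 + 4·13 + 25)/6 = 84/6 = 14; σ²_Task 3 = ((25−7)/6)² = 9.000
te_Task 4 = (11 + 4·12 + 13)/6 = 72/6 = 12; σ²_Task 4 = ((13−11)/6)² = 0.111
te_Task 5 = (4 + 4·6 + 14)/6 = 42/6 = 7; σ²_Task 5 = ((14−4)/6)² = 2.778
te_Task 6 = (5 + 4·8 + 11)/6 = 48/6 = 8; σ²_Task 6 = ((11−5)/6)² = 1.000
te_Task 7 = (2 + 4·4 + 12)/6 = 30/6 = 5; σ²_Task 7 = ((12−2)/6)² = 2.778
te_Task 8 = (1 + 4·4 + 13)/6 = 30/6 = 5; σ²_Task 8 = ((13−1)/6)² = 4.000

Forward pass:
ES_Task 1 = 0; EF_Task 1 = 10
ES_Task 2 = 0; EF_Task 2 = 7
ES_Task 3 = 0; EF_Task 3 = 14
ES_Task 4 = 0; EF_Task 4 = 12
ES_Task 5 = max(EF_Task 2=7, EF_Task 4=12) = 12; EF_Task 5 = 12+7 = 19
ES_Task 6 = max(EF_Task 2=7, EF_Task 4=12) = 12; EF_Task 6 = 12+8 = 20
ES_Task 7 = max(EF_Task 3=14, EF_Task 4=12) = 14; EF_Task 7 = 14+5 = 19
ES_Task 8 = max(EF_Task 1=10, EF_Task 3=14, EF_Task 5=19, EF_Task 6=20, EF_Task 7=19) = 20; EF_Task 8 = 20+5 = 25
Expected project duration μ = 25 hours. Critical path: Task 4 → Task 6 → Task 8.

Variance along critical path = 0.111 + 1.000 + 4.000 = 5.111; σ = 2.261 hours.
D = μ + z·σ = 25 + 1.282·2.261 = 27.9 hours

27.9 hours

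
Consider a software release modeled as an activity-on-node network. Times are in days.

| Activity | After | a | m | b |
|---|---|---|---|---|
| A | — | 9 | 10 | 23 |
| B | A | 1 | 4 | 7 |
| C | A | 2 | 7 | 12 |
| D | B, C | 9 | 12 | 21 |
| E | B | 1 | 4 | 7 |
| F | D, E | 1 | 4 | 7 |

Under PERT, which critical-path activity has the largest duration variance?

te_A = (9 + 4·10 + 23)/6 = 72/6 = 12; σ²_A = ((23−9)/6)² = 5.444
te_B = (1 + 4·4 + 7)/6 = 24/6 = 4; σ²_B = ((7−1)/6)² = 1.000
te_C = (2 + 4·7 + 12)/6 = 42/6 = 7; σ²_C = ((12−2)/6)² = 2.778
te_D = (9 + 4·12 + 21)/6 = 78/6 = 13; σ²_D = ((21−9)/6)² = 4.000
te_E = (1 + 4·4 + 7)/6 = 24/6 = 4; σ²_E = ((7−1)/6)² = 1.000
te_F = (1 + 4·4 + 7)/6 = 24/6 = 4; σ²_F = ((7−1)/6)² = 1.000

Forward pass:
ES_A = 0; EF_A = 12
ES_B = 12; EF_B = 12+4 = 16
ES_C = 12; EF_C = 12+7 = 19
ES_D = max(EF_B=16, EF_C=19) = 19; EF_D = 19+13 = 32
ES_E = 16; EF_E = 16+4 = 20
ES_F = max(EF_D=32, EF_E=20) = 32; EF_F = 32+4 = 36
Expected project duration μ = 36 days. Critical path: A → C → D → F.

Variances on critical path: σ²_A=5.444, σ²_C=2.778, σ²_D=4.000, σ²_F=1.000.
Largest is σ²_A = 5.444.

A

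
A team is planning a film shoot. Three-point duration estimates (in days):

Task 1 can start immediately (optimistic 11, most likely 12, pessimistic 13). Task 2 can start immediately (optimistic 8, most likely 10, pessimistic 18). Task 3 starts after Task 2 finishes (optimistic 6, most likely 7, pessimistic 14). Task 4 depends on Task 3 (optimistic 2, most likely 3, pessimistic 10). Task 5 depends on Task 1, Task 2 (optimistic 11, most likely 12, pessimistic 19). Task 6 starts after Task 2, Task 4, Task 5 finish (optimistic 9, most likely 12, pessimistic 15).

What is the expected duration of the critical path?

te_Task 1 = (11 + 4·12 + 13)/6 = 72/6 = 12
te_Task 2 = (8 + 4·10 + 18)/6 = 66/6 = 11
te_Task 3 = (6 + 4·7 + 14)/6 = 48/6 = 8
te_Task 4 = (2 + 4·3 + 10)/6 = 24/6 = 4
te_Task 5 = (11 + 4·12 + 19)/6 = 78/6 = 13
te_Task 6 = (9 + 4·12 + 15)/6 = 72/6 = 12

Forward pass:
ES_Task 1 = 0; EF_Task 1 = 12
ES_Task 2 = 0; EF_Task 2 = 11
ES_Task 3 = 11; EF_Task 3 = 11+8 = 19
ES_Task 4 = 19; EF_Task 4 = 19+4 = 23
ES_Task 5 = max(EF_Task 1=12, EF_Task 2=11) = 12; EF_Task 5 = 12+13 = 25
ES_Task 6 = max(EF_Task 2=11, EF_Task 4=23, EF_Task 5=25) = 25; EF_Task 6 = 25+12 = 37
Expected project duration μ = 37 days. Critical path: Task 1 → Task 5 → Task 6.

37 days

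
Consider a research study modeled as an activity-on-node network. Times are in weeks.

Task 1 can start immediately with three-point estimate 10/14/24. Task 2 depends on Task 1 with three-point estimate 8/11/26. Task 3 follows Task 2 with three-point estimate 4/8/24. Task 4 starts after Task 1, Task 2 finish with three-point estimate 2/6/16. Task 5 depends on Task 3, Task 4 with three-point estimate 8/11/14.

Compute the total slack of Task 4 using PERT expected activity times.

te_Task 1 = (10 + 4·14 + 24)/6 = 90/6 = 15
te_Task 2 = (8 + 4·11 + 26)/6 = 78/6 = 13
te_Task 3 = (4 + 4·8 + 24)/6 = 60/6 = 10
te_Task 4 = (2 + 4·6 + 16)/6 = 42/6 = 7
te_Task 5 = (8 + 4·11 + 14)/6 = 66/6 = 11

Forward pass:
ES_Task 1 = 0; EF_Task 1 = 15
ES_Task 2 = 15; EF_Task 2 = 15+13 = 28
ES_Task 3 = 28; EF_Task 3 = 28+10 = 38
ES_Task 4 = max(EF_Task 1=15, EF_Task 2=28) = 28; EF_Task 4 = 28+7 = 35
ES_Task 5 = max(EF_Task 3=38, EF_Task 4=35) = 38; EF_Task 5 = 38+11 = 49
Expected project duration μ = 49 weeks. Critical path: Task 1 → Task 2 → Task 3 → Task 5.

Backward pass:
LF_Task 5 = 49; LS_Task 5 = 49−11 = 38
LF_Task 4 = LS_Task 5 = 38; LS_Task 4 = 38−7 = 31
LF_Task 3 = LS_Task 5 = 38; LS_Task 3 = 38−10 = 28
LF_Task 2 = min(LS_Task 3=28, LS_Task 4=31) = 28; LS_Task 2 = 28−13 = 15
LF_Task 1 = min(LS_Task 2=15, LS_Task 4=31) = 15; LS_Task 1 = 15−15 = 0
Slack_Task 4 = LS_Task 4 − ES_Task 4 = 31 − 28 = 3

3 weeks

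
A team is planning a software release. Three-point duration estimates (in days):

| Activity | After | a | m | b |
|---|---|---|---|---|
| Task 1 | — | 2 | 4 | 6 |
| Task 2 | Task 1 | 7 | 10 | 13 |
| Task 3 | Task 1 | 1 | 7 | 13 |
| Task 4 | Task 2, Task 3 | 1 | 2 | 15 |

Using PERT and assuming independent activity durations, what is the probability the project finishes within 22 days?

te_Task 1 = (2 + 4·4 + 6)/6 = 24/6 = 4; σ²_Task 1 = ((6−2)/6)² = 0.444
te_Task 2 = (7 + 4·10 + 13)/6 = 60/6 = 10; σ²_Task 2 = ((13−7)/6)² = 1.000
te_Task 3 = (1 + 4·7 + 13)/6 = 42/6 = 7; σ²_Task 3 = ((13−1)/6)² = 4.000
te_Task 4 = (1 + 4·2 + 15)/6 = 24/6 = 4; σ²_Task 4 = ((15−1)/6)² = 5.444

Forward pass:
ES_Task 1 = 0; EF_Task 1 = 4
ES_Task 2 = 4; EF_Task 2 = 4+10 = 14
ES_Task 3 = 4; EF_Task 3 = 4+7 = 11
ES_Task 4 = max(EF_Task 2=14, EF_Task 3=11) = 14; EF_Task 4 = 14+4 = 18
Expected project duration μ = 18 days. Critical path: Task 1 → Task 2 → Task 4.

Variance along critical path = 0.444 + 1.000 + 5.444 = 6.889; σ = √6.889 = 2.625 days.
Z = (22 − 18) / 2.625 = 1.524
P(T ≤ 22) = Φ(1.524) ≈ 0.936

0.936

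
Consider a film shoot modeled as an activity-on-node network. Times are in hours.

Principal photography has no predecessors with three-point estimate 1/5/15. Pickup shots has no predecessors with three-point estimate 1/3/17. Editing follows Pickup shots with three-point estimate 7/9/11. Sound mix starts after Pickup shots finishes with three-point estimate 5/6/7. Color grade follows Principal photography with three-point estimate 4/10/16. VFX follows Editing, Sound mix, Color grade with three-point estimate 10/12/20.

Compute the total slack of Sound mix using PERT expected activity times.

te_Principal photography = (1 + 4·5 + 15)/6 = 36/6 = 6
te_Pickup shots = (1 + 4·3 + 17)/6 = 30/6 = 5
te_Editing = (7 + 4·9 + 11)/6 = 54/6 = 9
te_Sound mix = (5 + 4·6 + 7)/6 = 36/6 = 6
te_Color grade = (4 + 4·10 + 16)/6 = 60/6 = 10
te_VFX = (10 + 4·12 + 20)/6 = 78/6 = 13

Forward pass:
ES_Principal photography = 0; EF_Principal photography = 6
ES_Pickup shots = 0; EF_Pickup shots = 5
ES_Editing = 5; EF_Editing = 5+9 = 14
ES_Sound mix = 5; EF_Sound mix = 5+6 = 11
ES_Color grade = 6; EF_Color grade = 6+10 = 16
ES_VFX = max(EF_Editing=14, EF_Sound mix=11, EF_Color grade=16) = 16; EF_VFX = 16+13 = 29
Expected project duration μ = 29 hours. Critical path: Principal photography → Color grade → VFX.

Backward pass:
LF_VFX = 29; LS_VFX = 29−13 = 16
LF_Color grade = LS_VFX = 16; LS_Color grade = 16−10 = 6
LF_Sound mix = LS_VFX = 16; LS_Sound mix = 16−6 = 10
LF_Editing = LS_VFX = 16; LS_Editing = 16−9 = 7
LF_Pickup shots = min(LS_Editing=7, LS_Sound mix=10) = 7; LS_Pickup shots = 7−5 = 2
LF_Principal photography = LS_Color grade = 6; LS_Principal photography = 6−6 = 0
Slack_Sound mix = LS_Sound mix − ES_Sound mix = 10 − 5 = 5

5 hours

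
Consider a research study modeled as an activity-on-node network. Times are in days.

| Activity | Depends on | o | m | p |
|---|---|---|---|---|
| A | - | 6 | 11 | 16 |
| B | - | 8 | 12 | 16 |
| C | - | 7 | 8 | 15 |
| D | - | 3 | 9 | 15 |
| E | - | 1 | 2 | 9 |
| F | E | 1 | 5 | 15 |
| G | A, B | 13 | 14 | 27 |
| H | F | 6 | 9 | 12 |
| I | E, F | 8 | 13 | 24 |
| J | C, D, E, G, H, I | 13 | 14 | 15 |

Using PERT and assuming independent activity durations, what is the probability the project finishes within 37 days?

te_A = (6 + 4·11 + 16)/6 = 66/6 = 11; σ²_A = ((16−6)/6)² = 2.778
te_B = (8 + 4·12 + 16)/6 = 72/6 = 12; σ²_B = ((16−8)/6)² = 1.778
te_C = (7 + 4·8 + 15)/6 = 54/6 = 9; σ²_C = ((15−7)/6)² = 1.778
te_D = (3 + 4·9 + 15)/6 = 54/6 = 9; σ²_D = ((15−3)/6)² = 4.000
te_E = (1 + 4·2 + 9)/6 = 18/6 = 3; σ²_E = ((9−1)/6)² = 1.778
te_F = (1 + 4·5 + 15)/6 = 36/6 = 6; σ²_F = ((15−1)/6)² = 5.444
te_G = (13 + 4·14 + 27)/6 = 96/6 = 16; σ²_G = ((27−13)/6)² = 5.444
te_H = (6 + 4·9 + 12)/6 = 54/6 = 9; σ²_H = ((12−6)/6)² = 1.000
te_I = (8 + 4·13 + 24)/6 = 84/6 = 14; σ²_I = ((24−8)/6)² = 7.111
te_J = (13 + 4·14 + 15)/6 = 84/6 = 14; σ²_J = ((15−13)/6)² = 0.111

Forward pass:
ES_A = 0; EF_A = 11
ES_B = 0; EF_B = 12
ES_C = 0; EF_C = 9
ES_D = 0; EF_D = 9
ES_E = 0; EF_E = 3
ES_F = 3; EF_F = 3+6 = 9
ES_G = max(EF_A=11, EF_B=12) = 12; EF_G = 12+16 = 28
ES_H = 9; EF_H = 9+9 = 18
ES_I = max(EF_E=3, EF_F=9) = 9; EF_I = 9+14 = 23
ES_J = max(EF_C=9, EF_D=9, EF_E=3, EF_G=28, EF_H=18, EF_I=23) = 28; EF_J = 28+14 = 42
Expected project duration μ = 42 days. Critical path: B → G → J.

Variance along critical path = 1.778 + 5.444 + 0.111 = 7.333; σ = √7.333 = 2.708 days.
Z = (37 − 42) / 2.708 = -1.846
P(T ≤ 37) = Φ(-1.846) ≈ 0.032

0.032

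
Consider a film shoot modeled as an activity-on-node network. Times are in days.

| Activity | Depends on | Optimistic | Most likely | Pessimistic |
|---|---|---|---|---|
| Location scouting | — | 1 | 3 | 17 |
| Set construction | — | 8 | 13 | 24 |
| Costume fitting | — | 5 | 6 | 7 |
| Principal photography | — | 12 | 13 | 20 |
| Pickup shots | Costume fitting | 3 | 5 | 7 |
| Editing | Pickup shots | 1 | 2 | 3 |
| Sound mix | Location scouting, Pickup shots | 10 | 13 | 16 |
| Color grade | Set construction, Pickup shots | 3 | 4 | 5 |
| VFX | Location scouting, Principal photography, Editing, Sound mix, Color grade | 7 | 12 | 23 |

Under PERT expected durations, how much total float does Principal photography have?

te_Location scouting = (1 + 4·3 + 17)/6 = 30/6 = 5
te_Set construction = (8 + 4·13 + 24)/6 = 84/6 = 14
te_Costume fitting = (5 + 4·6 + 7)/6 = 36/6 = 6
te_Principal photography = (12 + 4·13 + 20)/6 = 84/6 = 14
te_Pickup shots = (3 + 4·5 + 7)/6 = 30/6 = 5
te_Editing = (1 + 4·2 + 3)/6 = 12/6 = 2
te_Sound mix = (10 + 4·13 + 16)/6 = 78/6 = 13
te_Color grade = (3 + 4·4 + 5)/6 = 24/6 = 4
te_VFX = (7 + 4·12 + 23)/6 = 78/6 = 13

Forward pass:
ES_Location scouting = 0; EF_Location scouting = 5
ES_Set construction = 0; EF_Set construction = 14
ES_Costume fitting = 0; EF_Costume fitting = 6
ES_Principal photography = 0; EF_Principal photography = 14
ES_Pickup shots = 6; EF_Pickup shots = 6+5 = 11
ES_Editing = 11; EF_Editing = 11+2 = 13
ES_Sound mix = max(EF_Location scouting=5, EF_Pickup shots=11) = 11; EF_Sound mix = 11+13 = 24
ES_Color grade = max(EF_Set construction=14, EF_Pickup shots=11) = 14; EF_Color grade = 14+4 = 18
ES_VFX = max(EF_Location scouting=5, EF_Principal photography=14, EF_Editing=13, EF_Sound mix=24, EF_Color grade=18) = 24; EF_VFX = 24+13 = 37
Expected project duration μ = 37 days. Critical path: Costume fitting → Pickup shots → Sound mix → VFX.

Backward pass:
LF_VFX = 37; LS_VFX = 37−13 = 24
LF_Color grade = LS_VFX = 24; LS_Color grade = 24−4 = 20
LF_Sound mix = LS_VFX = 24; LS_Sound mix = 24−13 = 11
LF_Editing = LS_VFX = 24; LS_Editing = 24−2 = 22
LF_Pickup shots = min(LS_Editing=22, LS_Sound mix=11, LS_Color grade=20) = 11; LS_Pickup shots = 11−5 = 6
LF_Principal photography = LS_VFX = 24; LS_Principal photography = 24−14 = 10
LF_Costume fitting = LS_Pickup shots = 6; LS_Costume fitting = 6−6 = 0
LF_Set construction = LS_Color grade = 20; LS_Set construction = 20−14 = 6
LF_Location scouting = min(LS_Sound mix=11, LS_VFX=24) = 11; LS_Location scouting = 11−5 = 6
Slack_Principal photography = LS_Principal photography − ES_Principal photography = 10 − 0 = 10

10 days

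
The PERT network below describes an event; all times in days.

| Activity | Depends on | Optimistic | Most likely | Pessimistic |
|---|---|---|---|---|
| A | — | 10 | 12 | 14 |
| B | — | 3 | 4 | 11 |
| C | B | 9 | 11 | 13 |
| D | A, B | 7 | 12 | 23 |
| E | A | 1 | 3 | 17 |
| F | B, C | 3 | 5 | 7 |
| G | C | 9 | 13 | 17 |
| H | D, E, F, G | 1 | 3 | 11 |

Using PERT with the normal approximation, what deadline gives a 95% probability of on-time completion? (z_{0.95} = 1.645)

37.3 days

te_A = (10 + 4·12 + 14)/6 = 72/6 = 12; σ²_A = ((14−10)/6)² = 0.444
te_B = (3 + 4·4 + 11)/6 = 30/6 = 5; σ²_B = ((11−3)/6)² = 1.778
te_C = (9 + 4·11 + 13)/6 = 66/6 = 11; σ²_C = ((13−9)/6)² = 0.444
te_D = (7 + 4·12 + 23)/6 = 78/6 = 13; σ²_D = ((23−7)/6)² = 7.111
te_E = (1 + 4·3 + 17)/6 = 30/6 = 5; σ²_E = ((17−1)/6)² = 7.111
te_F = (3 + 4·5 + 7)/6 = 30/6 = 5; σ²_F = ((7−3)/6)² = 0.444
te_G = (9 + 4·13 + 17)/6 = 78/6 = 13; σ²_G = ((17−9)/6)² = 1.778
te_H = (1 + 4·3 + 11)/6 = 24/6 = 4; σ²_H = ((11−1)/6)² = 2.778

Forward pass:
ES_A = 0; EF_A = 12
ES_B = 0; EF_B = 5
ES_C = 5; EF_C = 5+11 = 16
ES_D = max(EF_A=12, EF_B=5) = 12; EF_D = 12+13 = 25
ES_E = 12; EF_E = 12+5 = 17
ES_F = max(EF_B=5, EF_C=16) = 16; EF_F = 16+5 = 21
ES_G = 16; EF_G = 16+13 = 29
ES_H = max(EF_D=25, EF_E=17, EF_F=21, EF_G=29) = 29; EF_H = 29+4 = 33
Expected project duration μ = 33 days. Critical path: B → C → G → H.

Variance along critical path = 1.778 + 0.444 + 1.778 + 2.778 = 6.778; σ = 2.603 days.
D = μ + z·σ = 33 + 1.645·2.603 = 37.3 days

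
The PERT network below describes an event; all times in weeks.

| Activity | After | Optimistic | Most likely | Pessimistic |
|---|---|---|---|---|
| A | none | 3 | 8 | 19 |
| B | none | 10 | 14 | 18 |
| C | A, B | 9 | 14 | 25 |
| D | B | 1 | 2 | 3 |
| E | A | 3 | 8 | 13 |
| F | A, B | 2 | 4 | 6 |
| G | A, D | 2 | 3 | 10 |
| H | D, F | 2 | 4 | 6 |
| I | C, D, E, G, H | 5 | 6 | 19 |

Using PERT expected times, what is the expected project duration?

te_A = (3 + 4·8 + 19)/6 = 54/6 = 9
te_B = (10 + 4·14 + 18)/6 = 84/6 = 14
te_C = (9 + 4·14 + 25)/6 = 90/6 = 15
te_D = (1 + 4·2 + 3)/6 = 12/6 = 2
te_E = (3 + 4·8 + 13)/6 = 48/6 = 8
te_F = (2 + 4·4 + 6)/6 = 24/6 = 4
te_G = (2 + 4·3 + 10)/6 = 24/6 = 4
te_H = (2 + 4·4 + 6)/6 = 24/6 = 4
te_I = (5 + 4·6 + 19)/6 = 48/6 = 8

Forward pass:
ES_A = 0; EF_A = 9
ES_B = 0; EF_B = 14
ES_C = max(EF_A=9, EF_B=14) = 14; EF_C = 14+15 = 29
ES_D = 14; EF_D = 14+2 = 16
ES_E = 9; EF_E = 9+8 = 17
ES_F = max(EF_A=9, EF_B=14) = 14; EF_F = 14+4 = 18
ES_G = max(EF_A=9, EF_D=16) = 16; EF_G = 16+4 = 20
ES_H = max(EF_D=16, EF_F=18) = 18; EF_H = 18+4 = 22
ES_I = max(EF_C=29, EF_D=16, EF_E=17, EF_G=20, EF_H=22) = 29; EF_I = 29+8 = 37
Expected project duration μ = 37 weeks. Critical path: B → C → I.

37 weeks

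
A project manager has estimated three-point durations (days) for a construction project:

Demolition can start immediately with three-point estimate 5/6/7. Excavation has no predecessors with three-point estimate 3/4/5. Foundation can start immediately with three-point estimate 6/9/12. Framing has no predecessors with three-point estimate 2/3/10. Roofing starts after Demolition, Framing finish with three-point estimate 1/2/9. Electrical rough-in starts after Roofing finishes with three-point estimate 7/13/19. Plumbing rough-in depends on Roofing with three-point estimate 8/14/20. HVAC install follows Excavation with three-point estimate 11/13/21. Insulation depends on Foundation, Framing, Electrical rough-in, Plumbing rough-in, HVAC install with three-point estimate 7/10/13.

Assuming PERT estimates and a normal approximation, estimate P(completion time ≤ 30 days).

te_Demolition = (5 + 4·6 + 7)/6 = 36/6 = 6; σ²_Demolition = ((7−5)/6)² = 0.111
te_Excavation = (3 + 4·4 + 5)/6 = 24/6 = 4; σ²_Excavation = ((5−3)/6)² = 0.111
te_Foundation = (6 + 4·9 + 12)/6 = 54/6 = 9; σ²_Foundation = ((12−6)/6)² = 1.000
te_Framing = (2 + 4·3 + 10)/6 = 24/6 = 4; σ²_Framing = ((10−2)/6)² = 1.778
te_Roofing = (1 + 4·2 + 9)/6 = 18/6 = 3; σ²_Roofing = ((9−1)/6)² = 1.778
te_Electrical rough-in = (7 + 4·13 + 19)/6 = 78/6 = 13; σ²_Electrical rough-in = ((19−7)/6)² = 4.000
te_Plumbing rough-in = (8 + 4·14 + 20)/6 = 84/6 = 14; σ²_Plumbing rough-in = ((20−8)/6)² = 4.000
te_HVAC install = (11 + 4·13 + 21)/6 = 84/6 = 14; σ²_HVAC install = ((21−11)/6)² = 2.778
te_Insulation = (7 + 4·10 + 13)/6 = 60/6 = 10; σ²_Insulation = ((13−7)/6)² = 1.000

Forward pass:
ES_Demolition = 0; EF_Demolition = 6
ES_Excavation = 0; EF_Excavation = 4
ES_Foundation = 0; EF_Foundation = 9
ES_Framing = 0; EF_Framing = 4
ES_Roofing = max(EF_Demolition=6, EF_Framing=4) = 6; EF_Roofing = 6+3 = 9
ES_Electrical rough-in = 9; EF_Electrical rough-in = 9+13 = 22
ES_Plumbing rough-in = 9; EF_Plumbing rough-in = 9+14 = 23
ES_HVAC install = 4; EF_HVAC install = 4+14 = 18
ES_Insulation = max(EF_Foundation=9, EF_Framing=4, EF_Electrical rough-in=22, EF_Plumbing rough-in=23, EF_HVAC install=18) = 23; EF_Insulation = 23+10 = 33
Expected project duration μ = 33 days. Critical path: Demolition → Roofing → Plumbing rough-in → Insulation.

Variance along critical path = 0.111 + 1.778 + 4.000 + 1.000 = 6.889; σ = √6.889 = 2.625 days.
Z = (30 − 33) / 2.625 = -1.143
P(T ≤ 30) = Φ(-1.143) ≈ 0.127

0.127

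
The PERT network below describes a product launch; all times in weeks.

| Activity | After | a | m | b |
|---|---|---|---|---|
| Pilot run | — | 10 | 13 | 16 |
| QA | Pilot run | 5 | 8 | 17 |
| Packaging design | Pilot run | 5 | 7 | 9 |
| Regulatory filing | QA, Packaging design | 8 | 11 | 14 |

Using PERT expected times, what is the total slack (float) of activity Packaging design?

te_Pilot run = (10 + 4·13 + 16)/6 = 78/6 = 13
te_QA = (5 + 4·8 + 17)/6 = 54/6 = 9
te_Packaging design = (5 + 4·7 + 9)/6 = 42/6 = 7
te_Regulatory filing = (8 + 4·11 + 14)/6 = 66/6 = 11

Forward pass:
ES_Pilot run = 0; EF_Pilot run = 13
ES_QA = 13; EF_QA = 13+9 = 22
ES_Packaging design = 13; EF_Packaging design = 13+7 = 20
ES_Regulatory filing = max(EF_QA=22, EF_Packaging design=20) = 22; EF_Regulatory filing = 22+11 = 33
Expected project duration μ = 33 weeks. Critical path: Pilot run → QA → Regulatory filing.

Backward pass:
LF_Regulatory filing = 33; LS_Regulatory filing = 33−11 = 22
LF_Packaging design = LS_Regulatory filing = 22; LS_Packaging design = 22−7 = 15
LF_QA = LS_Regulatory filing = 22; LS_QA = 22−9 = 13
LF_Pilot run = min(LS_QA=13, LS_Packaging design=15) = 13; LS_Pilot run = 13−13 = 0
Slack_Packaging design = LS_Packaging design − ES_Packaging design = 15 − 13 = 2

2 weeks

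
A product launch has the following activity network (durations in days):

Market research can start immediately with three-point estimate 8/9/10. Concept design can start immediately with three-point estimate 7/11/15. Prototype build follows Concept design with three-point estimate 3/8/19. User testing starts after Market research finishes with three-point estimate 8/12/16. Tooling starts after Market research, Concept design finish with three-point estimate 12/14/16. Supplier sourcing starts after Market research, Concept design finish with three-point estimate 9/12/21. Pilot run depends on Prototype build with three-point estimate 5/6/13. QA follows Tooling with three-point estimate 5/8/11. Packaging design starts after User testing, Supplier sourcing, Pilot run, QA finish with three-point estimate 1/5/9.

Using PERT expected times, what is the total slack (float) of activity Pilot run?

6 days

te_Market research = (8 + 4·9 + 10)/6 = 54/6 = 9
te_Concept design = (7 + 4·11 + 15)/6 = 66/6 = 11
te_Prototype build = (3 + 4·8 + 19)/6 = 54/6 = 9
te_User testing = (8 + 4·12 + 16)/6 = 72/6 = 12
te_Tooling = (12 + 4·14 + 16)/6 = 84/6 = 14
te_Supplier sourcing = (9 + 4·12 + 21)/6 = 78/6 = 13
te_Pilot run = (5 + 4·6 + 13)/6 = 42/6 = 7
te_QA = (5 + 4·8 + 11)/6 = 48/6 = 8
te_Packaging design = (1 + 4·5 + 9)/6 = 30/6 = 5

Forward pass:
ES_Market research = 0; EF_Market research = 9
ES_Concept design = 0; EF_Concept design = 11
ES_Prototype build = 11; EF_Prototype build = 11+9 = 20
ES_User testing = 9; EF_User testing = 9+12 = 21
ES_Tooling = max(EF_Market research=9, EF_Concept design=11) = 11; EF_Tooling = 11+14 = 25
ES_Supplier sourcing = max(EF_Market research=9, EF_Concept design=11) = 11; EF_Supplier sourcing = 11+13 = 24
ES_Pilot run = 20; EF_Pilot run = 20+7 = 27
ES_QA = 25; EF_QA = 25+8 = 33
ES_Packaging design = max(EF_User testing=21, EF_Supplier sourcing=24, EF_Pilot run=27, EF_QA=33) = 33; EF_Packaging design = 33+5 = 38
Expected project duration μ = 38 days. Critical path: Concept design → Tooling → QA → Packaging design.

Backward pass:
LF_Packaging design = 38; LS_Packaging design = 38−5 = 33
LF_QA = LS_Packaging design = 33; LS_QA = 33−8 = 25
LF_Pilot run = LS_Packaging design = 33; LS_Pilot run = 33−7 = 26
LF_Supplier sourcing = LS_Packaging design = 33; LS_Supplier sourcing = 33−13 = 20
LF_Tooling = LS_QA = 25; LS_Tooling = 25−14 = 11
LF_User testing = LS_Packaging design = 33; LS_User testing = 33−12 = 21
LF_Prototype build = LS_Pilot run = 26; LS_Prototype build = 26−9 = 17
LF_Concept design = min(LS_Prototype build=17, LS_Tooling=11, LS_Supplier sourcing=20) = 11; LS_Concept design = 11−11 = 0
LF_Market research = min(LS_User testing=21, LS_Tooling=11, LS_Supplier sourcing=20) = 11; LS_Market research = 11−9 = 2
Slack_Pilot run = LS_Pilot run − ES_Pilot run = 26 − 20 = 6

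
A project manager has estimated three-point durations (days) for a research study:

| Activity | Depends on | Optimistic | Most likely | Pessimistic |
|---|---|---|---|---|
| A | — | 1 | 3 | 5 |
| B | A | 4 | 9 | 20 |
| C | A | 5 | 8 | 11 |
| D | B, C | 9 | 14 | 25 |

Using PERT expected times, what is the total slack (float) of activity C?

te_A = (1 + 4·3 + 5)/6 = 18/6 = 3
te_B = (4 + 4·9 + 20)/6 = 60/6 = 10
te_C = (5 + 4·8 + 11)/6 = 48/6 = 8
te_D = (9 + 4·14 + 25)/6 = 90/6 = 15

Forward pass:
ES_A = 0; EF_A = 3
ES_B = 3; EF_B = 3+10 = 13
ES_C = 3; EF_C = 3+8 = 11
ES_D = max(EF_B=13, EF_C=11) = 13; EF_D = 13+15 = 28
Expected project duration μ = 28 days. Critical path: A → B → D.

Backward pass:
LF_D = 28; LS_D = 28−15 = 13
LF_C = LS_D = 13; LS_C = 13−8 = 5
LF_B = LS_D = 13; LS_B = 13−10 = 3
LF_A = min(LS_B=3, LS_C=5) = 3; LS_A = 3−3 = 0
Slack_C = LS_C − ES_C = 5 − 3 = 2

2 days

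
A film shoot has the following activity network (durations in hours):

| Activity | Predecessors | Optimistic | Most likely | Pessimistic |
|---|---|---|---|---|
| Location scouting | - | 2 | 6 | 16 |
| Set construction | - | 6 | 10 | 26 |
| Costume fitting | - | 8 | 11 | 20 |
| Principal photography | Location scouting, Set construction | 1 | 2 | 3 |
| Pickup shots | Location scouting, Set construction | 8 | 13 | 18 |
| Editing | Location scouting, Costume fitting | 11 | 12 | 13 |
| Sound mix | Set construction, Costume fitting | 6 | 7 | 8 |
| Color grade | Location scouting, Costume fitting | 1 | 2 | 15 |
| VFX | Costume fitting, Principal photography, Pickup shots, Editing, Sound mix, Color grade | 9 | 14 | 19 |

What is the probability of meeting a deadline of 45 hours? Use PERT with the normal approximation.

0.929

te_Location scouting = (2 + 4·6 + 16)/6 = 42/6 = 7; σ²_Location scouting = ((16−2)/6)² = 5.444
te_Set construction = (6 + 4·10 + 26)/6 = 72/6 = 12; σ²_Set construction = ((26−6)/6)² = 11.111
te_Costume fitting = (8 + 4·11 + 20)/6 = 72/6 = 12; σ²_Costume fitting = ((20−8)/6)² = 4.000
te_Principal photography = (1 + 4·2 + 3)/6 = 12/6 = 2; σ²_Principal photography = ((3−1)/6)² = 0.111
te_Pickup shots = (8 + 4·13 + 18)/6 = 78/6 = 13; σ²_Pickup shots = ((18−8)/6)² = 2.778
te_Editing = (11 + 4·12 + 13)/6 = 72/6 = 12; σ²_Editing = ((13−11)/6)² = 0.111
te_Sound mix = (6 + 4·7 + 8)/6 = 42/6 = 7; σ²_Sound mix = ((8−6)/6)² = 0.111
te_Color grade = (1 + 4·2 + 15)/6 = 24/6 = 4; σ²_Color grade = ((15−1)/6)² = 5.444
te_VFX = (9 + 4·14 + 19)/6 = 84/6 = 14; σ²_VFX = ((19−9)/6)² = 2.778

Forward pass:
ES_Location scouting = 0; EF_Location scouting = 7
ES_Set construction = 0; EF_Set construction = 12
ES_Costume fitting = 0; EF_Costume fitting = 12
ES_Principal photography = max(EF_Location scouting=7, EF_Set construction=12) = 12; EF_Principal photography = 12+2 = 14
ES_Pickup shots = max(EF_Location scouting=7, EF_Set construction=12) = 12; EF_Pickup shots = 12+13 = 25
ES_Editing = max(EF_Location scouting=7, EF_Costume fitting=12) = 12; EF_Editing = 12+12 = 24
ES_Sound mix = max(EF_Set construction=12, EF_Costume fitting=12) = 12; EF_Sound mix = 12+7 = 19
ES_Color grade = max(EF_Location scouting=7, EF_Costume fitting=12) = 12; EF_Color grade = 12+4 = 16
ES_VFX = max(EF_Costume fitting=12, EF_Principal photography=14, EF_Pickup shots=25, EF_Editing=24, EF_Sound mix=19, EF_Color grade=16) = 25; EF_VFX = 25+14 = 39
Expected project duration μ = 39 hours. Critical path: Set construction → Pickup shots → VFX.

Variance along critical path = 11.111 + 2.778 + 2.778 = 16.667; σ = √16.667 = 4.082 hours.
Z = (45 − 39) / 4.082 = 1.470
P(T ≤ 45) = Φ(1.470) ≈ 0.929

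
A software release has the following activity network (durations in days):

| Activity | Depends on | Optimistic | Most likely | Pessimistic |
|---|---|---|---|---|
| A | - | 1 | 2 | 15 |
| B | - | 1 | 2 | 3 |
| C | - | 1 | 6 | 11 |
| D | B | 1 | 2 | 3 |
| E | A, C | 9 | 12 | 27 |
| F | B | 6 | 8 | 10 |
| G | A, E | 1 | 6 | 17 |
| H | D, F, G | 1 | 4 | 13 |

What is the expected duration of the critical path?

te_A = (1 + 4·2 + 15)/6 = 24/6 = 4
te_B = (1 + 4·2 + 3)/6 = 12/6 = 2
te_C = (1 + 4·6 + 11)/6 = 36/6 = 6
te_D = (1 + 4·2 + 3)/6 = 12/6 = 2
te_E = (9 + 4·12 + 27)/6 = 84/6 = 14
te_F = (6 + 4·8 + 10)/6 = 48/6 = 8
te_G = (1 + 4·6 + 17)/6 = 42/6 = 7
te_H = (1 + 4·4 + 13)/6 = 30/6 = 5

Forward pass:
ES_A = 0; EF_A = 4
ES_B = 0; EF_B = 2
ES_C = 0; EF_C = 6
ES_D = 2; EF_D = 2+2 = 4
ES_E = max(EF_A=4, EF_C=6) = 6; EF_E = 6+14 = 20
ES_F = 2; EF_F = 2+8 = 10
ES_G = max(EF_A=4, EF_E=20) = 20; EF_G = 20+7 = 27
ES_H = max(EF_D=4, EF_F=10, EF_G=27) = 27; EF_H = 27+5 = 32
Expected project duration μ = 32 days. Critical path: C → E → G → H.

32 days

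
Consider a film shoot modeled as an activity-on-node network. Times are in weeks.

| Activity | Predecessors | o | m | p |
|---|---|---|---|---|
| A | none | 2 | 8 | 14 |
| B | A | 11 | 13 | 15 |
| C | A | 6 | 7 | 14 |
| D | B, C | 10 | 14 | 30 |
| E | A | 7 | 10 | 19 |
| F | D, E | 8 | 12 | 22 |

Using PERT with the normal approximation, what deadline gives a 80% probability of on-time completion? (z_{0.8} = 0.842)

te_A = (2 + 4·8 + 14)/6 = 48/6 = 8; σ²_A = ((14−2)/6)² = 4.000
te_B = (11 + 4·13 + 15)/6 = 78/6 = 13; σ²_B = ((15−11)/6)² = 0.444
te_C = (6 + 4·7 + 14)/6 = 48/6 = 8; σ²_C = ((14−6)/6)² = 1.778
te_D = (10 + 4·14 + 30)/6 = 96/6 = 16; σ²_D = ((30−10)/6)² = 11.111
te_E = (7 + 4·10 + 19)/6 = 66/6 = 11; σ²_E = ((19−7)/6)² = 4.000
te_F = (8 + 4·12 + 22)/6 = 78/6 = 13; σ²_F = ((22−8)/6)² = 5.444

Forward pass:
ES_A = 0; EF_A = 8
ES_B = 8; EF_B = 8+13 = 21
ES_C = 8; EF_C = 8+8 = 16
ES_D = max(EF_B=21, EF_C=16) = 21; EF_D = 21+16 = 37
ES_E = 8; EF_E = 8+11 = 19
ES_F = max(EF_D=37, EF_E=19) = 37; EF_F = 37+13 = 50
Expected project duration μ = 50 weeks. Critical path: A → B → D → F.

Variance along critical path = 4.000 + 0.444 + 11.111 + 5.444 = 21.000; σ = 4.583 weeks.
D = μ + z·σ = 50 + 0.842·4.583 = 53.9 weeks

53.9 weeks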